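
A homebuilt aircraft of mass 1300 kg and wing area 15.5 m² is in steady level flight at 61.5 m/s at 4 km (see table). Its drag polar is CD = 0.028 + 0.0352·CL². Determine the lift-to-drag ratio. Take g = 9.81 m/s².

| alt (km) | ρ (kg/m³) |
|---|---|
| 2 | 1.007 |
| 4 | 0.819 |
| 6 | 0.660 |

L/D = 14

At 4 km, from the table: ρ = 0.819 kg/m³.
Weight W = mg = 1300 × 9.81 = 12753 N; in level flight L = W.
q = ½ρv² = ½ × 0.819 × 61.5² = 1549 Pa.
Required CL = L/(qS) = 12753/(1549·15.5) = 0.5312.
CD = 0.028 + 0.0352 × 0.5312² = 0.03793.
L/D = CL/CD = 0.5312 / 0.03793 = 14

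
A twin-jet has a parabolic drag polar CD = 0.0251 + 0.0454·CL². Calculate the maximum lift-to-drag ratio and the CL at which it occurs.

(L/D)max = 14.8, at CL = 0.744

For CD = CD0 + K·CL², (L/D)max occurs at CL* = √(CD0/K) and equals 1/(2√(K·CD0)).
(L/D)max = 1/(2√(0.0454 × 0.0251)) = 1/(2 × 0.03376) = 14.8
CL* = √(0.0251/0.0454) = 0.744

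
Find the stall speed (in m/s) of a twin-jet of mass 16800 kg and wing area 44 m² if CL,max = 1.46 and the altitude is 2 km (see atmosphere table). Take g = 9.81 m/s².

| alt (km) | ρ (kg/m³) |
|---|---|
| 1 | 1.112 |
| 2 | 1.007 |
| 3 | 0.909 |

V_stall = 71.4 m/s

At 2 km, from the table: ρ = 1.007 kg/m³.
Weight W = mg = 16800 × 9.81 = 1.648×10^5 N.
V_stall = √(2W/(ρ·S·CL,max)) = √(2 × 1.648×10^5 / (1.007 × 44 × 1.46))
V_stall = √5095 = 71.4 m/s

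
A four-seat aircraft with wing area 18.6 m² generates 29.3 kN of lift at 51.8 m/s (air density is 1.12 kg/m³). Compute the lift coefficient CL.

From L = ½ρv²S·CL, rearranging gives CL = 2L/(ρv²S).
CL = 2 × 29300 / (1.12 × 51.8² × 18.6) = 1.05

CL = 1.05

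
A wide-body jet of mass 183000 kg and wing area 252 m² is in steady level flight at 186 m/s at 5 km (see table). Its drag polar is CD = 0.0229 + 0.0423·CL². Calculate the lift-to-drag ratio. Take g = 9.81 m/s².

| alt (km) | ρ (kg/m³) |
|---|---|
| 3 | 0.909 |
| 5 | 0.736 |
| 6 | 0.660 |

At 5 km, from the table: ρ = 0.736 kg/m³.
Level flight ⇒ L = W = m·g = 183000 × 9.81 = 1.7952×10^6 N.
Dynamic pressure q = 0.5 × 0.736 × 186² = 12730 Pa.
CL = 2W/(ρv²S) = 2×1.7952×10^6/(0.736×186²×252) = 0.5596.
CD = 0.0229 + 0.0423 × 0.5596² = 0.03614.
L/D = CL/CD = 0.5596 / 0.03614 = 15.5

L/D = 15.5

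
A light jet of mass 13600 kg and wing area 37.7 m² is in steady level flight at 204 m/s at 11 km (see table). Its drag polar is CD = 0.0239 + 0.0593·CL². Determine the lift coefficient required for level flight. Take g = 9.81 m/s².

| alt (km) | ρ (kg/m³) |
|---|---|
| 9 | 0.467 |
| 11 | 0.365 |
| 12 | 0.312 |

CL = 0.466

At 11 km, from the table: ρ = 0.365 kg/m³.
In steady level flight, lift balances weight: W = mg = 13600 × 9.81 = 1.3342×10^5 N.
Dynamic pressure q = 0.5 × 0.365 × 204² = 7595 Pa.
Required CL = L/(qS) = 1.3342×10^5/(7595·37.7) = 0.466.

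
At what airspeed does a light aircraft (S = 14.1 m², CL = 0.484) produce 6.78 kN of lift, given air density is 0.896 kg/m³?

v = 47.1 m/s

L = ½ρv²S·CL ⇒ v = √(2L/(ρ·S·CL))
v = √(2 × 6780 / (0.896 × 14.1 × 0.484)) = √2218 = 47.1 m/s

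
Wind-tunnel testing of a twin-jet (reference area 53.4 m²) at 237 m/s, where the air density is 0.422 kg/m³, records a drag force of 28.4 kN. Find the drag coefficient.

From D = ½ρv²S·CD, rearranging gives CD = 2D/(ρv²S).
CD = 2 × 28400 / (0.422 × 237² × 53.4) = 0.0449

CD = 0.0449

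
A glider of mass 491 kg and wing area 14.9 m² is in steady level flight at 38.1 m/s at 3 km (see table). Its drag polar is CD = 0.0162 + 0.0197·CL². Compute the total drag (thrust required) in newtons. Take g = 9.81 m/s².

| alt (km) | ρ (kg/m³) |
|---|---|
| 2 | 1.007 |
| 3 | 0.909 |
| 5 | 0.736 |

At 3 km, from the table: ρ = 0.909 kg/m³.
In steady level flight, lift balances weight: W = mg = 491 × 9.81 = 4816.7 N.
Dynamic pressure q = 0.5 × 0.909 × 38.1² = 659.8 Pa.
CL = 2W/(ρv²S) = 2×4816.7/(0.909×38.1²×14.9) = 0.49.
CD = 0.0162 + 0.0197 × 0.49² = 0.02093.
D = q·S·CD = 659.8 × 14.9 × 0.02093 = 205.7 N

D = 206 N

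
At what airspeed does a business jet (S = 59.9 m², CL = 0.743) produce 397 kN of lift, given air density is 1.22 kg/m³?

v = 121 m/s

L = ½ρv²S·CL ⇒ v = √(2L/(ρ·S·CL))
v = √(2 × 3.97×10^5 / (1.22 × 59.9 × 0.743)) = √14620 = 121 m/s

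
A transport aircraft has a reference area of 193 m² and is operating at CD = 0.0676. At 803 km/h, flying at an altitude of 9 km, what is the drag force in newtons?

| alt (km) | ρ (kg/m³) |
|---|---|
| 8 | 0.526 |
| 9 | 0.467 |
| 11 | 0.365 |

D = 1.52×10^5 N

At 9 km, from the table: ρ = 0.467 kg/m³.
Convert speed: v = 803 km/h ÷ 3.6 = 223.1 m/s.
Dynamic pressure q = ½ρv² = ½ × 0.467 × 223.1² = 11620 Pa.
D = q·S·CD = 11620 × 193 × 0.0676 = 1.52×10^5 N ≈ 152 kN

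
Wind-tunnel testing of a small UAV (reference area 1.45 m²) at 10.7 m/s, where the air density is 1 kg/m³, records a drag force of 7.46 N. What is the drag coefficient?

From D = ½ρv²S·CD, rearranging gives CD = 2D/(ρv²S).
CD = 2 × 7.46 / (1 × 10.7² × 1.45) = 0.0899

CD = 0.0899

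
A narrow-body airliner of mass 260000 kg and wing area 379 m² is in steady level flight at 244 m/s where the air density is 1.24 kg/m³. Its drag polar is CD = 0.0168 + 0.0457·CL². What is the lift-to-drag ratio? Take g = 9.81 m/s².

L/D = 9.95

Level flight ⇒ L = W = m·g = 260000 × 9.81 = 2.5506×10^6 N.
q = ½ρv² = ½ × 1.24 × 244² = 36910 Pa.
CL = 2W/(ρv²S) = 2×2.5506×10^6/(1.24×244²×379) = 0.1823.
CD = 0.0168 + 0.0457 × 0.1823² = 0.01832.
L/D = CL/CD = 0.1823 / 0.01832 = 9.95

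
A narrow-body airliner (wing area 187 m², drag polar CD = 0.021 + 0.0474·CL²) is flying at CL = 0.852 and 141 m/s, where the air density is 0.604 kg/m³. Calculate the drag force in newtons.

CD = 0.021 + 0.0474 × 0.852² = 0.05541
D = ½ρv²S·CD = ½ × 0.604 × 141² × 187 × 0.05541 = 62200 N

D = 62200 N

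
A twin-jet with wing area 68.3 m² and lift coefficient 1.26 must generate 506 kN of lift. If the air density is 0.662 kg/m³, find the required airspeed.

L = ½ρv²S·CL ⇒ v = √(2L/(ρ·S·CL))
v = √(2 × 5.06×10^5 / (0.662 × 68.3 × 1.26)) = √17760 = 133 m/s

v = 133 m/s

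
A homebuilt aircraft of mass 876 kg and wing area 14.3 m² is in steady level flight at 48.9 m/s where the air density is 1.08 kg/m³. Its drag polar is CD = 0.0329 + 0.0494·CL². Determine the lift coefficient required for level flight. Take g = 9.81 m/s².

Weight W = mg = 876 × 9.81 = 8593.6 N; in level flight L = W.
Dynamic pressure q = 0.5 × 1.08 × 48.9² = 1291 Pa.
CL = 2W/(ρv²S) = 2×8593.6/(1.08×48.9²×14.3) = 0.4654.

CL = 0.465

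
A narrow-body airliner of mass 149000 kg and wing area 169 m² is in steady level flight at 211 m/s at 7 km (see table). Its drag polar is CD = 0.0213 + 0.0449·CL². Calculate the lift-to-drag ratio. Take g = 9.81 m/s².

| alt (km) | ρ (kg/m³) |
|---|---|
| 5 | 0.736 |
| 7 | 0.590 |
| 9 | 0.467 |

At 7 km, from the table: ρ = 0.590 kg/m³.
Weight W = mg = 149000 × 9.81 = 1.4617×10^6 N; in level flight L = W.
q = ½ρv² = ½ × 0.59 × 211² = 13130 Pa.
CL = W/(q·S) = 1.4617×10^6 / (13130 × 169) = 0.6585.
CD = 0.0213 + 0.0449 × 0.6585² = 0.04077.
L/D = CL/CD = 0.6585 / 0.04077 = 16.2

L/D = 16.2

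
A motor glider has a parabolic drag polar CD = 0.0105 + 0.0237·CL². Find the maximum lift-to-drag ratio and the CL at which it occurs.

(L/D)max = 31.7, at CL = 0.666

For CD = CD0 + K·CL², (L/D)max occurs at CL* = √(CD0/K) and equals 1/(2√(K·CD0)).
(L/D)max = 1/(2√(0.0237 × 0.0105)) = 1/(2 × 0.01577) = 31.7
CL* = √(0.0105/0.0237) = 0.666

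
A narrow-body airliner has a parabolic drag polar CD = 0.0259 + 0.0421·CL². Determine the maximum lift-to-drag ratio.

For CD = CD0 + K·CL², (L/D)max occurs at CL* = √(CD0/K) and equals 1/(2√(K·CD0)).
(L/D)max = 1/(2√(0.0421 × 0.0259)) = 1/(2 × 0.03302) = 15.1

(L/D)max = 15.1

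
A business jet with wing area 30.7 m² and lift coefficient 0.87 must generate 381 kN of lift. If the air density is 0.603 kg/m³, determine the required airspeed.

v = 218 m/s

L = ½ρv²S·CL ⇒ v = √(2L/(ρ·S·CL))
v = √(2 × 3.81×10^5 / (0.603 × 30.7 × 0.87)) = √47310 = 218 m/s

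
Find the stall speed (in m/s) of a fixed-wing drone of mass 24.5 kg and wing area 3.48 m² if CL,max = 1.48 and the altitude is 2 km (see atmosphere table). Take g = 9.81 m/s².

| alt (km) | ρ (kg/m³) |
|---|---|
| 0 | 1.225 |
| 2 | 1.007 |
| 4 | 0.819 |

At 2 km, from the table: ρ = 1.007 kg/m³.
At stall, lift equals weight: L = W = m·g = 24.5 × 9.81 = 240.3 N.
V_stall = √(2W/(ρ·S·CL,max)) = √(2 × 240.3 / (1.007 × 3.48 × 1.48))
V_stall = √92.68 = 9.63 m/s

V_stall = 9.63 m/s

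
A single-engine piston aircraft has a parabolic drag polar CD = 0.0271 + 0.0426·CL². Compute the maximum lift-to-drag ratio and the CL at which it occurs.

For CD = CD0 + K·CL², (L/D)max occurs at CL* = √(CD0/K) and equals 1/(2√(K·CD0)).
(L/D)max = 1/(2√(0.0426 × 0.0271)) = 1/(2 × 0.03398) = 14.7
CL* = √(0.0271/0.0426) = 0.798

(L/D)max = 14.7, at CL = 0.798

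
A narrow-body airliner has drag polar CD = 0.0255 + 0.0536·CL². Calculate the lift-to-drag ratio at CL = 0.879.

CD = 0.0255 + 0.0536 × 0.879² = 0.06691
L/D = CL/CD = 0.879 / 0.06691 = 13.1

L/D = 13.1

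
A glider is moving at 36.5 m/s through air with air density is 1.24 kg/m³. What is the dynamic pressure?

q = ½ρv² = ½ × 1.24 × 36.5² = 826 Pa

q = 826 Pa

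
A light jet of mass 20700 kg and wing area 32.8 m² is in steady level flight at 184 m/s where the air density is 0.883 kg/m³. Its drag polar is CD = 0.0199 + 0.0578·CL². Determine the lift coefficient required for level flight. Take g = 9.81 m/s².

Level flight ⇒ L = W = m·g = 20700 × 9.81 = 2.0307×10^5 N.
Dynamic pressure q = 0.5 × 0.883 × 184² = 14950 Pa.
CL = W/(q·S) = 2.0307×10^5 / (14950 × 32.8) = 0.4142.

CL = 0.414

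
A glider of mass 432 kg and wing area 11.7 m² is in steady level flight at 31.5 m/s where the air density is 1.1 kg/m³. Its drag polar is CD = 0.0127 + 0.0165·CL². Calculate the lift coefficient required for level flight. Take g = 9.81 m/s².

Weight W = mg = 432 × 9.81 = 4237.9 N; in level flight L = W.
q = ½ρv² = ½ × 1.1 × 31.5² = 545.7 Pa.
CL = W/(q·S) = 4237.9 / (545.7 × 11.7) = 0.6637.

CL = 0.664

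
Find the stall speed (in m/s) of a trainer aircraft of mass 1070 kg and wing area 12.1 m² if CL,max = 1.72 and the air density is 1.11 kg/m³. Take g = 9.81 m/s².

Stall occurs when L = W at CL,max. W = mg = 1070 × 9.81 = 10500 N.
From L = ½ρV²S·CL,max = W: V_stall = √(2W/(ρSCL,max)) = √(2·10500/(1.11·12.1·1.72))
V_stall = √908.8 = 30.1 m/s

V_stall = 30.1 m/s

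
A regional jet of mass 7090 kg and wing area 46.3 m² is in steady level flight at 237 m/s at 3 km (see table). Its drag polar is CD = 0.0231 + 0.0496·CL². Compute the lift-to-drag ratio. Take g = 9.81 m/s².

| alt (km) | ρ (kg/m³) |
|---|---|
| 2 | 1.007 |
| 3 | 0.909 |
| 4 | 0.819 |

At 3 km, from the table: ρ = 0.909 kg/m³.
Level flight ⇒ L = W = m·g = 7090 × 9.81 = 69553 N.
q = ½ρv² = ½ × 0.909 × 237² = 25530 Pa.
CL = 2W/(ρv²S) = 2×69553/(0.909×237²×46.3) = 0.05884.
CD = 0.0231 + 0.0496 × 0.05884² = 0.02327.
L/D = CL/CD = 0.05884 / 0.02327 = 2.53

L/D = 2.53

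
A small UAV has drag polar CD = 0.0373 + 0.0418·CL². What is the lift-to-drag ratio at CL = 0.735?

CD = 0.0373 + 0.0418 × 0.735² = 0.05988
L/D = CL/CD = 0.735 / 0.05988 = 12.3

L/D = 12.3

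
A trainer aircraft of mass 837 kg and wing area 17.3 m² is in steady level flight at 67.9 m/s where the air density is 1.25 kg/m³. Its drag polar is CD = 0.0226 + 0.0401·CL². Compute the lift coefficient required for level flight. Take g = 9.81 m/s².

CL = 0.165

Weight W = mg = 837 × 9.81 = 8211 N; in level flight L = W.
Dynamic pressure q = 0.5 × 1.25 × 67.9² = 2882 Pa.
CL = W/(q·S) = 8211 / (2882 × 17.3) = 0.1647.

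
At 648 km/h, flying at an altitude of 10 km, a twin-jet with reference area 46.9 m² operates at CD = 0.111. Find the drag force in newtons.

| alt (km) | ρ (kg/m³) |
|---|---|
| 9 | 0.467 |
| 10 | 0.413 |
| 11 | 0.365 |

D = 34800 N

At 10 km, from the table: ρ = 0.413 kg/m³.
Convert speed: v = 648 km/h ÷ 3.6 = 180 m/s.
D = ½ρv²S·CD = ½ × 0.413 × 180² × 46.9 × 0.111 = 34800 N ≈ 34.8 kN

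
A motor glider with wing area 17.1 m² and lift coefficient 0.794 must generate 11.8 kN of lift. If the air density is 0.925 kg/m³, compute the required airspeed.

v = 43.3 m/s

L = ½ρv²S·CL ⇒ v = √(2L/(ρ·S·CL))
v = √(2 × 11800 / (0.925 × 17.1 × 0.794)) = √1879 = 43.3 m/s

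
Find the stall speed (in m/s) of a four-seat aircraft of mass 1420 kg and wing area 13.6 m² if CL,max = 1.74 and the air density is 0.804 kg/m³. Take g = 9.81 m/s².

At stall, lift equals weight: L = W = m·g = 1420 × 9.81 = 13930 N.
V_stall = √(2W/(ρ·S·CL,max)) = √(2 × 13930 / (0.804 × 13.6 × 1.74))
V_stall = √1464 = 38.3 m/s

V_stall = 38.3 m/s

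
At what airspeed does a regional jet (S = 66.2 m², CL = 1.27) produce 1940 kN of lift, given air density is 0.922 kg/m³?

v = 224 m/s

L = ½ρv²S·CL ⇒ v = √(2L/(ρ·S·CL))
v = √(2 × 1.94×10^6 / (0.922 × 66.2 × 1.27)) = √50050 = 224 m/s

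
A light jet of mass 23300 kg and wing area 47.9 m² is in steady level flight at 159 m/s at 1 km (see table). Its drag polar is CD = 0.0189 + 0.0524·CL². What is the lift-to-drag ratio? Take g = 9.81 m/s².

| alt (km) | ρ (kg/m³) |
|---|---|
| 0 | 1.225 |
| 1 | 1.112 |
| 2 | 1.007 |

L/D = 13.6

At 1 km, from the table: ρ = 1.112 kg/m³.
In steady level flight, lift balances weight: W = mg = 23300 × 9.81 = 2.2857×10^5 N.
Dynamic pressure q = 0.5 × 1.112 × 159² = 14060 Pa.
CL = W/(q·S) = 2.2857×10^5 / (14060 × 47.9) = 0.3395.
CD = 0.0189 + 0.0524 × 0.3395² = 0.02494.
L/D = CL/CD = 0.3395 / 0.02494 = 13.6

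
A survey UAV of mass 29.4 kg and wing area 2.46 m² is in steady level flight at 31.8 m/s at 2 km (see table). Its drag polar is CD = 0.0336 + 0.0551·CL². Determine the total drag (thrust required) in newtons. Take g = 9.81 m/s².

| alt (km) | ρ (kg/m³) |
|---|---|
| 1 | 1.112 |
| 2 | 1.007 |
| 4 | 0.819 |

At 2 km, from the table: ρ = 1.007 kg/m³.
Weight W = mg = 29.4 × 9.81 = 288.41 N; in level flight L = W.
q = ½ρv² = ½ × 1.007 × 31.8² = 509.2 Pa.
Required CL = L/(qS) = 288.41/(509.2·2.46) = 0.2303.
CD = 0.0336 + 0.0551 × 0.2303² = 0.03652.
D = q·S·CD = 509.2 × 2.46 × 0.03652 = 45.74 N

D = 45.7 N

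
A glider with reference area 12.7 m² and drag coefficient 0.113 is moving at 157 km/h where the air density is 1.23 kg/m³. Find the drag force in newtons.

D = 1680 N

Convert speed: v = 157 km/h ÷ 3.6 = 43.61 m/s.
Dynamic pressure q = ½ρv² = ½ × 1.23 × 43.61² = 1170 Pa.
D = q·S·CD = 1170 × 12.7 × 0.113 = 1680 N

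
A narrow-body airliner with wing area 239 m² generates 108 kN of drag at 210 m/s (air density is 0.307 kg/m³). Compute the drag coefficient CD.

CD = 0.0668

From D = ½ρv²S·CD, rearranging gives CD = 2D/(ρv²S).
CD = 2 × 1.08×10^5 / (0.307 × 210² × 239) = 0.0668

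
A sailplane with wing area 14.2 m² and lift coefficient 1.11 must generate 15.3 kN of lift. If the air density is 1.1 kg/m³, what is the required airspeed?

L = ½ρv²S·CL ⇒ v = √(2L/(ρ·S·CL))
v = √(2 × 15300 / (1.1 × 14.2 × 1.11)) = √1765 = 42 m/s

v = 42 m/s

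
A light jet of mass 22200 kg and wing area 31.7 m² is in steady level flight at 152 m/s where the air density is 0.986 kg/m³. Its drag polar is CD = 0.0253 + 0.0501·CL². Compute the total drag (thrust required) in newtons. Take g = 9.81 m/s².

Level flight ⇒ L = W = m·g = 22200 × 9.81 = 2.1778×10^5 N.
q = ½ρv² = ½ × 0.986 × 152² = 11390 Pa.
CL = W/(q·S) = 2.1778×10^5 / (11390 × 31.7) = 0.6032.
CD = 0.0253 + 0.0501 × 0.6032² = 0.04353.
D = q·S·CD = 11390 × 31.7 × 0.04353 = 15720 N

D = 15700 N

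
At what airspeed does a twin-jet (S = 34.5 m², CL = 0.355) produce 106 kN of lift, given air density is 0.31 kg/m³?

v = 236 m/s

L = ½ρv²S·CL ⇒ v = √(2L/(ρ·S·CL))
v = √(2 × 1.06×10^5 / (0.31 × 34.5 × 0.355)) = √55840 = 236 m/s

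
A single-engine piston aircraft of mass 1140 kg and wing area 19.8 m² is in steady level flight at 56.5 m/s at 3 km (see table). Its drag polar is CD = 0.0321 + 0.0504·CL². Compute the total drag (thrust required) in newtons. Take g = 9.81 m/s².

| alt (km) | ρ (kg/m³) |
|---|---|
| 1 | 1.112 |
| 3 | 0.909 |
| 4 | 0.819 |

At 3 km, from the table: ρ = 0.909 kg/m³.
Weight W = mg = 1140 × 9.81 = 11183 N; in level flight L = W.
Dynamic pressure q = 0.5 × 0.909 × 56.5² = 1451 Pa.
Required CL = L/(qS) = 11183/(1451·19.8) = 0.3893.
CD = 0.0321 + 0.0504 × 0.3893² = 0.03974.
D = q·S·CD = 1451 × 19.8 × 0.03974 = 1142 N

D = 1140 N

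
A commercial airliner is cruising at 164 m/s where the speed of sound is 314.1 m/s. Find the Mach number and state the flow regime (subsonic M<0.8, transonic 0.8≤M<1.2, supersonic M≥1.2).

M = 0.522 (subsonic)

M = v/a = 164 / 314.1 = 0.522
M = 0.522 → subsonic.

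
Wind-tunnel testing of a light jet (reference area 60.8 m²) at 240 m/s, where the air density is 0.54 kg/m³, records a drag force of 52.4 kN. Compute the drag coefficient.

From D = ½ρv²S·CD, rearranging gives CD = 2D/(ρv²S).
CD = 2 × 52400 / (0.54 × 240² × 60.8) = 0.0554

CD = 0.0554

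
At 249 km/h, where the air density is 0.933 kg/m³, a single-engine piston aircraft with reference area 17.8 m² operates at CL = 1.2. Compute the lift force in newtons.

Convert speed: v = 249 km/h ÷ 3.6 = 69.17 m/s.
L = ½ρv²S·CL = ½ × 0.933 × 69.17² × 17.8 × 1.2 = 47700 N ≈ 47.7 kN

L = 47700 N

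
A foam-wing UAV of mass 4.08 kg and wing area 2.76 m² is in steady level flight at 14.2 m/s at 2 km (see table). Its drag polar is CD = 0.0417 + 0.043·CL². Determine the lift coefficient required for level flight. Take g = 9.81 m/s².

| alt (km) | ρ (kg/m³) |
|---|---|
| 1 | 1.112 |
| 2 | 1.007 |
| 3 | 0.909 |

At 2 km, from the table: ρ = 1.007 kg/m³.
Level flight ⇒ L = W = m·g = 4.08 × 9.81 = 40.025 N.
q = ½ρv² = ½ × 1.007 × 14.2² = 101.5 Pa.
CL = W/(q·S) = 40.025 / (101.5 × 2.76) = 0.1428.

CL = 0.143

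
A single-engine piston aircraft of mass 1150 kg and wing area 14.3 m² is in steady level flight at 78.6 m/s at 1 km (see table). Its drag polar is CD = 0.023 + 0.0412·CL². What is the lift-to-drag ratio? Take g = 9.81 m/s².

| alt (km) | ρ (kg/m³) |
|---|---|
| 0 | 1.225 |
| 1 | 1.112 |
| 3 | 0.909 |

L/D = 9.12

At 1 km, from the table: ρ = 1.112 kg/m³.
Weight W = mg = 1150 × 9.81 = 11282 N; in level flight L = W.
Dynamic pressure q = 0.5 × 1.112 × 78.6² = 3435 Pa.
Required CL = L/(qS) = 11282/(3435·14.3) = 0.2297.
CD = 0.023 + 0.0412 × 0.2297² = 0.02517.
L/D = CL/CD = 0.2297 / 0.02517 = 9.12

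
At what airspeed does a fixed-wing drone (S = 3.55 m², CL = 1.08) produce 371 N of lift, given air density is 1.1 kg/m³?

L = ½ρv²S·CL ⇒ v = √(2L/(ρ·S·CL))
v = √(2 × 371 / (1.1 × 3.55 × 1.08)) = √175.9 = 13.3 m/s

v = 13.3 m/s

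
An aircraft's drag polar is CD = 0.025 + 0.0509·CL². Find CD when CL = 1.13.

CD = 0.09

CD = 0.025 + 0.0509 × 1.13² = 0.025 + 0.06499 = 0.09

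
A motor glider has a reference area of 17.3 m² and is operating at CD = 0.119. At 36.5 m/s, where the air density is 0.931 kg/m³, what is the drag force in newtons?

D = 1280 N

D = ½ρv²S·CD = ½ × 0.931 × 36.5² × 17.3 × 0.119 = 1280 N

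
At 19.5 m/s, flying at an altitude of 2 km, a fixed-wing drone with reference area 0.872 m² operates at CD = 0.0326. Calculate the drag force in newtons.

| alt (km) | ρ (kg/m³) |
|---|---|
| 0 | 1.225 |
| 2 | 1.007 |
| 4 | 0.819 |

At 2 km, from the table: ρ = 1.007 kg/m³.
Dynamic pressure q = ½ρv² = ½ × 1.007 × 19.5² = 191.5 Pa.
D = q·S·CD = 191.5 × 0.872 × 0.0326 = 5.44 N

D = 5.44 N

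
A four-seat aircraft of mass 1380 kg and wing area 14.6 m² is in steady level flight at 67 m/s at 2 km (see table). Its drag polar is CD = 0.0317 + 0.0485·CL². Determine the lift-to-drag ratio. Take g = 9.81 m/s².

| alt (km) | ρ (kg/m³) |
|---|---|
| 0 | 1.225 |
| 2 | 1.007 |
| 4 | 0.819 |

L/D = 10.3

At 2 km, from the table: ρ = 1.007 kg/m³.
In steady level flight, lift balances weight: W = mg = 1380 × 9.81 = 13538 N.
Dynamic pressure q = 0.5 × 1.007 × 67² = 2260 Pa.
Required CL = L/(qS) = 13538/(2260·14.6) = 0.4102.
CD = 0.0317 + 0.0485 × 0.4102² = 0.03986.
L/D = CL/CD = 0.4102 / 0.03986 = 10.3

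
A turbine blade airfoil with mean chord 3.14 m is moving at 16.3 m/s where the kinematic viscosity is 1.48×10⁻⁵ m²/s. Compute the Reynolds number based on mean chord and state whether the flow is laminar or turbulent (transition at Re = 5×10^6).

Re = v·c/ν = 16.3 × 3.14 / (1.48×10⁻⁵) = 3.46×10^6
Since 3.46×10^6 < 5×10^6, the flow is laminar.

Re = 3.46×10^6 (laminar)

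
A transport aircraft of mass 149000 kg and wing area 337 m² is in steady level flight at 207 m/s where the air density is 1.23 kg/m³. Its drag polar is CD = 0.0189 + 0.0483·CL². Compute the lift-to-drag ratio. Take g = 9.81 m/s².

In steady level flight, lift balances weight: W = mg = 149000 × 9.81 = 1.4617×10^6 N.
Dynamic pressure q = 0.5 × 1.23 × 207² = 26350 Pa.
Required CL = L/(qS) = 1.4617×10^6/(26350·337) = 0.1646.
CD = 0.0189 + 0.0483 × 0.1646² = 0.02021.
L/D = CL/CD = 0.1646 / 0.02021 = 8.14

L/D = 8.14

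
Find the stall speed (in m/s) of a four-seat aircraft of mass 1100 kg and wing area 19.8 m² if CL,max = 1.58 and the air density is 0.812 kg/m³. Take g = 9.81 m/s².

V_stall = 29.1 m/s

Weight W = mg = 1100 × 9.81 = 10790 N.
V_stall = √(2W/(ρ·S·CL,max)) = √(2 × 10790 / (0.812 × 19.8 × 1.58))
V_stall = √849.6 = 29.1 m/s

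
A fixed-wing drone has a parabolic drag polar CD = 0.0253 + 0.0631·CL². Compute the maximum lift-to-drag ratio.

(L/D)max = 12.5

For CD = CD0 + K·CL², (L/D)max occurs at CL* = √(CD0/K) and equals 1/(2√(K·CD0)).
(L/D)max = 1/(2√(0.0631 × 0.0253)) = 1/(2 × 0.03996) = 12.5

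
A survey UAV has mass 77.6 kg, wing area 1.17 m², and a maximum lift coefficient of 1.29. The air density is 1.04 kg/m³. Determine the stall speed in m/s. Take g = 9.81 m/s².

Stall occurs when L = W at CL,max. W = mg = 77.6 × 9.81 = 761.3 N.
V_stall = √(2W/(ρ·S·CL,max)) = √(2 × 761.3 / (1.04 × 1.17 × 1.29))
V_stall = √970 = 31.1 m/s

V_stall = 31.1 m/s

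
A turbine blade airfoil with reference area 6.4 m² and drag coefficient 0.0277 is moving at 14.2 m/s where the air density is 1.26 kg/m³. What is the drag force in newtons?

D = ½ρv²S·CD = ½ × 1.26 × 14.2² × 6.4 × 0.0277 = 22.5 N

D = 22.5 N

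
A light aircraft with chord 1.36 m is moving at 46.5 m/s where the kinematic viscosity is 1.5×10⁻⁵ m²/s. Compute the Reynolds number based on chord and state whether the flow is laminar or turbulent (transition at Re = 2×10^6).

Re = v·c/ν = 46.5 × 1.36 / (1.5×10⁻⁵) = 4.22×10^6
Since 4.22×10^6 > 2×10^6, the flow is turbulent.

Re = 4.22×10^6 (turbulent)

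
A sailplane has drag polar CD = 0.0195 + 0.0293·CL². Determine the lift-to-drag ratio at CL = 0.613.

L/D = 20.1

CD = 0.0195 + 0.0293 × 0.613² = 0.03051
L/D = CL/CD = 0.613 / 0.03051 = 20.1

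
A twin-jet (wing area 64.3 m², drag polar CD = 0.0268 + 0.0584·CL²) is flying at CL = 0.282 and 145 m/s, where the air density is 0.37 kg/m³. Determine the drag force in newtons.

D = 7860 N

CD = 0.0268 + 0.0584 × 0.282² = 0.03144
D = ½ρv²S·CD = ½ × 0.37 × 145² × 64.3 × 0.03144 = 7860 N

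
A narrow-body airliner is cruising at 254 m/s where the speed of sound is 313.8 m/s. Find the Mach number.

M = v/a = 254 / 313.8 = 0.809

M = 0.809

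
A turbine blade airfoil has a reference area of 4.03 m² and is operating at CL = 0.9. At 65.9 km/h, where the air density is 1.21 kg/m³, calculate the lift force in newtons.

L = 735 N

Convert speed: v = 65.9 km/h ÷ 3.6 = 18.31 m/s.
Dynamic pressure q = ½ρv² = ½ × 1.21 × 18.31² = 202.7 Pa.
L = q·S·CL = 202.7 × 4.03 × 0.9 = 735 N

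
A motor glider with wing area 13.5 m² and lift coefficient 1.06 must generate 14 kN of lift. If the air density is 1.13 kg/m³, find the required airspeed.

v = 41.6 m/s

L = ½ρv²S·CL ⇒ v = √(2L/(ρ·S·CL))
v = √(2 × 14000 / (1.13 × 13.5 × 1.06)) = √1732 = 41.6 m/s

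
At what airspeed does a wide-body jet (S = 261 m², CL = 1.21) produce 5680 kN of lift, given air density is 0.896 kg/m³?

L = ½ρv²S·CL ⇒ v = √(2L/(ρ·S·CL))
v = √(2 × 5.68×10^6 / (0.896 × 261 × 1.21)) = √40150 = 200 m/s

v = 200 m/s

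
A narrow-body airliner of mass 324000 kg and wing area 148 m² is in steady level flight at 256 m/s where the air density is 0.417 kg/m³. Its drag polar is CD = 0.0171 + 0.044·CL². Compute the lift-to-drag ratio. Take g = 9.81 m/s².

L/D = 12.5

In steady level flight, lift balances weight: W = mg = 324000 × 9.81 = 3.1784×10^6 N.
Dynamic pressure q = 0.5 × 0.417 × 256² = 13660 Pa.
CL = W/(q·S) = 3.1784×10^6 / (13660 × 148) = 1.572.
CD = 0.0171 + 0.044 × 1.572² = 0.1258.
L/D = CL/CD = 1.572 / 0.1258 = 12.5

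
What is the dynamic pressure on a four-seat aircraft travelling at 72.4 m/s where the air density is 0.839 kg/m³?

q = ½ρv² = ½ × 0.839 × 72.4² = 2200 Pa

q = 2200 Pa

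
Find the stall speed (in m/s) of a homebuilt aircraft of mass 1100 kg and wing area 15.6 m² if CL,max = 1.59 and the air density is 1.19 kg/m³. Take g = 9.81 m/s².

Stall occurs when L = W at CL,max. W = mg = 1100 × 9.81 = 10790 N.
V_stall = √(2W/(ρ·S·CL,max)) = √(2 × 10790 / (1.19 × 15.6 × 1.59))
V_stall = √731.2 = 27 m/s

V_stall = 27 m/s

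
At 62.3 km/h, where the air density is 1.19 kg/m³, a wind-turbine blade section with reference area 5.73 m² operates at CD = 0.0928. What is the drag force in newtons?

D = 94.8 N

Convert speed: v = 62.3 km/h ÷ 3.6 = 17.31 m/s.
Dynamic pressure q = ½ρv² = ½ × 1.19 × 17.31² = 178.2 Pa.
D = q·S·CD = 178.2 × 5.73 × 0.0928 = 94.8 N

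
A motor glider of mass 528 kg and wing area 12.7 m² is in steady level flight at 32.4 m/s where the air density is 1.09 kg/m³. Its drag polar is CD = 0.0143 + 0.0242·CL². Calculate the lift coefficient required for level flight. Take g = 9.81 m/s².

CL = 0.713

Level flight ⇒ L = W = m·g = 528 × 9.81 = 5179.7 N.
Dynamic pressure q = 0.5 × 1.09 × 32.4² = 572.1 Pa.
CL = 2W/(ρv²S) = 2×5179.7/(1.09×32.4²×12.7) = 0.7129.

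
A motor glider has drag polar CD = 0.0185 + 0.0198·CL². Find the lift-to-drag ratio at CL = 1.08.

CD = 0.0185 + 0.0198 × 1.08² = 0.04159
L/D = CL/CD = 1.08 / 0.04159 = 26

L/D = 26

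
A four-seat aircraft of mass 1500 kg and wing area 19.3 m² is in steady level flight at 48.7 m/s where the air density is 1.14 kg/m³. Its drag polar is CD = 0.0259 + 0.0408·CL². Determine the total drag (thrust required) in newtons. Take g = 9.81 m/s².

D = 1010 N

In steady level flight, lift balances weight: W = mg = 1500 × 9.81 = 14715 N.
Dynamic pressure q = 0.5 × 1.14 × 48.7² = 1352 Pa.
CL = 2W/(ρv²S) = 2×14715/(1.14×48.7²×19.3) = 0.564.
CD = 0.0259 + 0.0408 × 0.564² = 0.03888.
D = q·S·CD = 1352 × 19.3 × 0.03888 = 1014 N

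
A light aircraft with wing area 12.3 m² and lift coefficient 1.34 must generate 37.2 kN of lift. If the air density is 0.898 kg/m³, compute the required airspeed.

v = 70.9 m/s

L = ½ρv²S·CL ⇒ v = √(2L/(ρ·S·CL))
v = √(2 × 37200 / (0.898 × 12.3 × 1.34)) = √5027 = 70.9 m/s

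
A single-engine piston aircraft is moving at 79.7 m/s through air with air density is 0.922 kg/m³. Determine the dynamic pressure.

q = 2930 Pa

q = ½ρv² = ½ × 0.922 × 79.7² = 2930 Pa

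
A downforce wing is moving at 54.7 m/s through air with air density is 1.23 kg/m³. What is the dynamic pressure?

q = 1840 Pa

q = ½ρv² = ½ × 1.23 × 54.7² = 1840 Pa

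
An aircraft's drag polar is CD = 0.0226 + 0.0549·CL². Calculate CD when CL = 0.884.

CD = 0.0655

CD = 0.0226 + 0.0549 × 0.884² = 0.0226 + 0.0429 = 0.0655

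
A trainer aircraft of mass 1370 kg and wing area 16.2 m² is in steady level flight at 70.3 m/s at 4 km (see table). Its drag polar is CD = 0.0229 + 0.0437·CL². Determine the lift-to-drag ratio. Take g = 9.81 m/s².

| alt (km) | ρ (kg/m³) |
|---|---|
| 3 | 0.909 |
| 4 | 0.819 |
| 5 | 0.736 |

L/D = 13.6

At 4 km, from the table: ρ = 0.819 kg/m³.
Weight W = mg = 1370 × 9.81 = 13440 N; in level flight L = W.
Dynamic pressure q = 0.5 × 0.819 × 70.3² = 2024 Pa.
Required CL = L/(qS) = 13440/(2024·16.2) = 0.4099.
CD = 0.0229 + 0.0437 × 0.4099² = 0.03024.
L/D = CL/CD = 0.4099 / 0.03024 = 13.6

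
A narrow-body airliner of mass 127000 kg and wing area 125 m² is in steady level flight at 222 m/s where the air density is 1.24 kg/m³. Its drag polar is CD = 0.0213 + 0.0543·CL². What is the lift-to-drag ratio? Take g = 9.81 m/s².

L/D = 12

Weight W = mg = 127000 × 9.81 = 1.2459×10^6 N; in level flight L = W.
q = ½ρv² = ½ × 1.24 × 222² = 30560 Pa.
CL = 2W/(ρv²S) = 2×1.2459×10^6/(1.24×222²×125) = 0.3262.
CD = 0.0213 + 0.0543 × 0.3262² = 0.02708.
L/D = CL/CD = 0.3262 / 0.02708 = 12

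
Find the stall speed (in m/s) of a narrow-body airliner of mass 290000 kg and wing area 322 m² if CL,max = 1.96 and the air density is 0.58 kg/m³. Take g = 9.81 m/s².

V_stall = 125 m/s

At stall, lift equals weight: L = W = m·g = 290000 × 9.81 = 2.845×10^6 N.
V_stall = √(2W/(ρ·S·CL,max)) = √(2 × 2.845×10^6 / (0.58 × 322 × 1.96))
V_stall = √15540 = 125 m/s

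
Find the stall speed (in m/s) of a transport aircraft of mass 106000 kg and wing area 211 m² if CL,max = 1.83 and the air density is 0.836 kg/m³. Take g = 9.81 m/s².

V_stall = 80.3 m/s

Stall occurs when L = W at CL,max. W = mg = 106000 × 9.81 = 1.04×10^6 N.
V_stall = √(2W/(ρ·S·CL,max)) = √(2 × 1.04×10^6 / (0.836 × 211 × 1.83))
V_stall = √6443 = 80.3 m/s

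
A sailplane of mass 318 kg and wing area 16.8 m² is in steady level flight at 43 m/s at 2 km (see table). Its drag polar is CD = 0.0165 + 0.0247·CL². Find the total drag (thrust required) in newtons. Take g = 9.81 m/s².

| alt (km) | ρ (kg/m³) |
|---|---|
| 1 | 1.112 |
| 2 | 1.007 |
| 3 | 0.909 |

D = 273 N

At 2 km, from the table: ρ = 1.007 kg/m³.
In steady level flight, lift balances weight: W = mg = 318 × 9.81 = 3119.6 N.
q = ½ρv² = ½ × 1.007 × 43² = 931 Pa.
Required CL = L/(qS) = 3119.6/(931·16.8) = 0.1995.
CD = 0.0165 + 0.0247 × 0.1995² = 0.01748.
D = q·S·CD = 931 × 16.8 × 0.01748 = 273.4 N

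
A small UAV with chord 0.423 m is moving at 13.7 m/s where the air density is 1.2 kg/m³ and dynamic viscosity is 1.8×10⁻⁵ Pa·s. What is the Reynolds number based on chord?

Re = 3.86×10^5

Re = ρ·v·c/μ = 1.2 × 13.7 × 0.423 / (1.8×10⁻⁵) = 3.86×10^5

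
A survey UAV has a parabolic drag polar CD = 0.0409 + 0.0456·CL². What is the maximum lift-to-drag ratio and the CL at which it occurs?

(L/D)max = 11.6, at CL = 0.947

For CD = CD0 + K·CL², (L/D)max occurs at CL* = √(CD0/K) and equals 1/(2√(K·CD0)).
(L/D)max = 1/(2√(0.0456 × 0.0409)) = 1/(2 × 0.04319) = 11.6
CL* = √(0.0409/0.0456) = 0.947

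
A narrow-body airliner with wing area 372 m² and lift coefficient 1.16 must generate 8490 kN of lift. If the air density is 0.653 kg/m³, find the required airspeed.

L = ½ρv²S·CL ⇒ v = √(2L/(ρ·S·CL))
v = √(2 × 8.49×10^6 / (0.653 × 372 × 1.16)) = √60260 = 245 m/s

v = 245 m/s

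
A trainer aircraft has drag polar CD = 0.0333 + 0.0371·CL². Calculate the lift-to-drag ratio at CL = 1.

L/D = 14.2

CD = 0.0333 + 0.0371 × 1² = 0.0704
L/D = CL/CD = 1 / 0.0704 = 14.2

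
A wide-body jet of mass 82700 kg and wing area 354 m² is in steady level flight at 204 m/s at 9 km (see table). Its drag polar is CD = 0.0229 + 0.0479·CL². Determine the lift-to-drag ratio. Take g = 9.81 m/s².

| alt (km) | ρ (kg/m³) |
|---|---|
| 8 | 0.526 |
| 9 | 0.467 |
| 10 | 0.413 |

L/D = 9.23

At 9 km, from the table: ρ = 0.467 kg/m³.
Level flight ⇒ L = W = m·g = 82700 × 9.81 = 8.1129×10^5 N.
q = ½ρv² = ½ × 0.467 × 204² = 9717 Pa.
CL = W/(q·S) = 8.1129×10^5 / (9717 × 354) = 0.2358.
CD = 0.0229 + 0.0479 × 0.2358² = 0.02556.
L/D = CL/CD = 0.2358 / 0.02556 = 9.23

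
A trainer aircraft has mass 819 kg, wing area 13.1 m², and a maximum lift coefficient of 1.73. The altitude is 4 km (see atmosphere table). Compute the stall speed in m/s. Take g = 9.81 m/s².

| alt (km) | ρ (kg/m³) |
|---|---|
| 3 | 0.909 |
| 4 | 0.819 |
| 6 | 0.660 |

At 4 km, from the table: ρ = 0.819 kg/m³.
At stall, lift equals weight: L = W = m·g = 819 × 9.81 = 8034 N.
V_stall = √(2W/(ρ·S·CL,max)) = √(2 × 8034 / (0.819 × 13.1 × 1.73))
V_stall = √865.7 = 29.4 m/s

V_stall = 29.4 m/s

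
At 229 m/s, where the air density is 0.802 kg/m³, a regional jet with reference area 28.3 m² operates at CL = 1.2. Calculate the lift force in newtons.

Dynamic pressure q = ½ρv² = ½ × 0.802 × 229² = 21030 Pa.
L = q·S·CL = 21030 × 28.3 × 1.2 = 7.14×10^5 N ≈ 714 kN

L = 7.14×10^5 N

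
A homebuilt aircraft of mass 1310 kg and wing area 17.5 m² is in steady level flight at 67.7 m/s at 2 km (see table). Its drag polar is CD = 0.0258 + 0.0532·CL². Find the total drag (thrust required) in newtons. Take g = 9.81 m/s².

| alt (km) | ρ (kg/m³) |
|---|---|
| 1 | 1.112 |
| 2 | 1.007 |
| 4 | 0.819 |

At 2 km, from the table: ρ = 1.007 kg/m³.
Weight W = mg = 1310 × 9.81 = 12851 N; in level flight L = W.
Dynamic pressure q = 0.5 × 1.007 × 67.7² = 2308 Pa.
CL = W/(q·S) = 12851 / (2308 × 17.5) = 0.3182.
CD = 0.0258 + 0.0532 × 0.3182² = 0.03119.
D = q·S·CD = 2308 × 17.5 × 0.03119 = 1259 N

D = 1260 N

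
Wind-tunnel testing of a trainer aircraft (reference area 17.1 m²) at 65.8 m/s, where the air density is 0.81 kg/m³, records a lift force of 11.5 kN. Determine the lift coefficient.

From L = ½ρv²S·CL, rearranging gives CL = 2L/(ρv²S).
CL = 2 × 11500 / (0.81 × 65.8² × 17.1) = 0.384

CL = 0.384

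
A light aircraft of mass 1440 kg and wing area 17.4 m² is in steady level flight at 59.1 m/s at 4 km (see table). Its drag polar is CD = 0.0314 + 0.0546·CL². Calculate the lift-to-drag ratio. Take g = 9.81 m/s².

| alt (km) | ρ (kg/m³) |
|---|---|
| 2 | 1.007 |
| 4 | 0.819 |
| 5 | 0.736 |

At 4 km, from the table: ρ = 0.819 kg/m³.
In steady level flight, lift balances weight: W = mg = 1440 × 9.81 = 14126 N.
q = ½ρv² = ½ × 0.819 × 59.1² = 1430 Pa.
CL = W/(q·S) = 14126 / (1430 × 17.4) = 0.5676.
CD = 0.0314 + 0.0546 × 0.5676² = 0.04899.
L/D = CL/CD = 0.5676 / 0.04899 = 11.6

L/D = 11.6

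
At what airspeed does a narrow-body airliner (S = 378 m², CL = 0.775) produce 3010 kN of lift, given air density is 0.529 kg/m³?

L = ½ρv²S·CL ⇒ v = √(2L/(ρ·S·CL))
v = √(2 × 3.01×10^6 / (0.529 × 378 × 0.775)) = √38850 = 197 m/s

v = 197 m/s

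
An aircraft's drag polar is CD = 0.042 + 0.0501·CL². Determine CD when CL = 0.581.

CD = 0.042 + 0.0501 × 0.581² = 0.042 + 0.01691 = 0.0589

CD = 0.0589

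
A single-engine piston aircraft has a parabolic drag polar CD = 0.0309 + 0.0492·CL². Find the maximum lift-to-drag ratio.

(L/D)max = 12.8

For CD = CD0 + K·CL², (L/D)max occurs at CL* = √(CD0/K) and equals 1/(2√(K·CD0)).
(L/D)max = 1/(2√(0.0492 × 0.0309)) = 1/(2 × 0.03899) = 12.8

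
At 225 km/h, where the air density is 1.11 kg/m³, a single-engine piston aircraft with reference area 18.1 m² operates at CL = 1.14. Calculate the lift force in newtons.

Convert speed: v = 225 km/h ÷ 3.6 = 62.5 m/s.
L = ½ρv²S·CL = ½ × 1.11 × 62.5² × 18.1 × 1.14 = 44700 N ≈ 44.7 kN

L = 44700 N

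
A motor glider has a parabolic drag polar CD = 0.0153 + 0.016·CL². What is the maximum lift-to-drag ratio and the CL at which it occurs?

For CD = CD0 + K·CL², (L/D)max occurs at CL* = √(CD0/K) and equals 1/(2√(K·CD0)).
(L/D)max = 1/(2√(0.016 × 0.0153)) = 1/(2 × 0.01565) = 32
CL* = √(0.0153/0.016) = 0.978

(L/D)max = 32, at CL = 0.978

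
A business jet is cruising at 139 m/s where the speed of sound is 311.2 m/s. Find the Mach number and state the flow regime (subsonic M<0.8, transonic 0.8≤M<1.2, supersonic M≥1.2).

M = v/a = 139 / 311.2 = 0.447
M = 0.447 → subsonic.

M = 0.447 (subsonic)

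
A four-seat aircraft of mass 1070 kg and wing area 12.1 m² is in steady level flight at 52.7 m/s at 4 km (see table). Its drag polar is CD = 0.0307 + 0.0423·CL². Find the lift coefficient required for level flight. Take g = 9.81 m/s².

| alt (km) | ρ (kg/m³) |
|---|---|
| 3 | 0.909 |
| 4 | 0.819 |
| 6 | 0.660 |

CL = 0.763

At 4 km, from the table: ρ = 0.819 kg/m³.
Level flight ⇒ L = W = m·g = 1070 × 9.81 = 10497 N.
Dynamic pressure q = 0.5 × 0.819 × 52.7² = 1137 Pa.
CL = W/(q·S) = 10497 / (1137 × 12.1) = 0.7628.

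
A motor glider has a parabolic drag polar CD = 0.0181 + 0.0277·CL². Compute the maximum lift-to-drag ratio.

For CD = CD0 + K·CL², (L/D)max occurs at CL* = √(CD0/K) and equals 1/(2√(K·CD0)).
(L/D)max = 1/(2√(0.0277 × 0.0181)) = 1/(2 × 0.02239) = 22.3

(L/D)max = 22.3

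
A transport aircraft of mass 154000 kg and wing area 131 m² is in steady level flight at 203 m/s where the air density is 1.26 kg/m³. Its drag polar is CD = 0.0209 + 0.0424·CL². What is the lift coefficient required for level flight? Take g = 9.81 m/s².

In steady level flight, lift balances weight: W = mg = 154000 × 9.81 = 1.5107×10^6 N.
Dynamic pressure q = 0.5 × 1.26 × 203² = 25960 Pa.
CL = W/(q·S) = 1.5107×10^6 / (25960 × 131) = 0.4442.

CL = 0.444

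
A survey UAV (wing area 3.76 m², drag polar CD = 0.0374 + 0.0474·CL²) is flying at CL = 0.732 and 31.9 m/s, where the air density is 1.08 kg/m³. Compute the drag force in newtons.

CD = 0.0374 + 0.0474 × 0.732² = 0.0628
D = ½ρv²S·CD = ½ × 1.08 × 31.9² × 3.76 × 0.0628 = 130 N

D = 130 N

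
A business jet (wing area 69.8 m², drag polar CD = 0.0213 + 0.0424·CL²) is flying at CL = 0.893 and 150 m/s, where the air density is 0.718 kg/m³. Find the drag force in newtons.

CD = 0.0213 + 0.0424 × 0.893² = 0.05511
D = ½ρv²S·CD = ½ × 0.718 × 150² × 69.8 × 0.05511 = 31100 N

D = 31100 N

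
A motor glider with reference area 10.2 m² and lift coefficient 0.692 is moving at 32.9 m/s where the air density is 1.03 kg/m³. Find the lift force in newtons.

L = 3930 N

L = ½ρv²S·CL = ½ × 1.03 × 32.9² × 10.2 × 0.692 = 3930 N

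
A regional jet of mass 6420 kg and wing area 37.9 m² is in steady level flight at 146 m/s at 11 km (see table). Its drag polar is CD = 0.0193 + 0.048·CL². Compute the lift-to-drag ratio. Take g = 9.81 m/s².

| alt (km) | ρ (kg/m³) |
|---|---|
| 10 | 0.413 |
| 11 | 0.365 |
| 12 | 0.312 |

L/D = 15.2

At 11 km, from the table: ρ = 0.365 kg/m³.
Level flight ⇒ L = W = m·g = 6420 × 9.81 = 62980 N.
q = ½ρv² = ½ × 0.365 × 146² = 3890 Pa.
CL = 2W/(ρv²S) = 2×62980/(0.365×146²×37.9) = 0.4272.
CD = 0.0193 + 0.048 × 0.4272² = 0.02806.
L/D = CL/CD = 0.4272 / 0.02806 = 15.2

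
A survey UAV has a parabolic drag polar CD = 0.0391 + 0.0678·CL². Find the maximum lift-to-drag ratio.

(L/D)max = 9.71

For CD = CD0 + K·CL², (L/D)max occurs at CL* = √(CD0/K) and equals 1/(2√(K·CD0)).
(L/D)max = 1/(2√(0.0678 × 0.0391)) = 1/(2 × 0.05149) = 9.71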